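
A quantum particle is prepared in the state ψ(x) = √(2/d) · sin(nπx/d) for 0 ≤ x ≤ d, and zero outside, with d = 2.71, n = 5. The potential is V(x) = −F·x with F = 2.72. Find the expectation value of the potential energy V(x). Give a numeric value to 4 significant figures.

⟨V⟩ = ∫ V(x)·|ψ|² dx.
With sin²θ = (1 − cos2θ)/2 on 0 ≤ x ≤ d: ∫sin²(nπx/d) dx = d/2, ∫x·sin²(nπx/d) dx = d²/4, ∫x²·sin²(nπx/d) dx = d³·(1/6 − 1/(4n²π²)); higher powers xᵏ the same way, integrating xᵏ·cos(2nπx/d) by parts.
⟨V⟩ = -3.6856.

-3.686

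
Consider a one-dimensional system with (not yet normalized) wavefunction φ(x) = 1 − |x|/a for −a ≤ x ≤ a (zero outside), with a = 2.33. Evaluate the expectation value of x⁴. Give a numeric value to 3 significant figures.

⟨x⁴⟩ = ∫ x⁴·|φ|² dx / ∫|φ|² dx (integrals over the domain).
φ is even, so ∫ over [−a, a] = 2∫₀ᵃ with φ = 1 − x/a there: ∫₀ᵃ (1 − x/a)² dx = a/3, ∫₀ᵃ x²(1 − x/a)² dx = a³/30, ∫₀ᵃ x⁴(1 − x/a)² dx = a⁵/105.
State is unnormalized: ∫|φ|² dx = 1.5533, and ∫φ*·x⁴·φ dx = 1.3080, so ⟨x⁴⟩ = 1.3080 / 1.5533.
⟨x⁴⟩ = 0.84208.

0.842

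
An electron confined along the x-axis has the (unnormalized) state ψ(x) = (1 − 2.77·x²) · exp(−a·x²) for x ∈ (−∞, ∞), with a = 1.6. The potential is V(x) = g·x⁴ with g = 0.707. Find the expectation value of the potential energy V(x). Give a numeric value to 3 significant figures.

0.240

⟨V⟩ = ∫ V(x)·|ψ|² dx / ∫|ψ|² dx.
Expand each integrand as polynomial × e^(−2ax²) and use ∫x^(2j)·e^(−2ax²) dx = (2j−1)!!/(4a)^j · √(π/(2a)), odd powers → 0; here √(π/(2a)) = 0.99083.
State is unnormalized: ∫|ψ|² dx = 0.68997, and ∫ψ*·V(x)·ψ dx = 0.16564, so ⟨V⟩ = 0.16564 / 0.68997.
⟨V⟩ = 0.24006.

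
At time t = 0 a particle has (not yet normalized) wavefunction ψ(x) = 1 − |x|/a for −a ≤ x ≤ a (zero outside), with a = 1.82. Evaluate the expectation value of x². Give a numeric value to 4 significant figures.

⟨x²⟩ = ∫ x²·|ψ|² dx / ∫|ψ|² dx (integrals over the domain).
ψ is even, so ∫ over [−a, a] = 2∫₀ᵃ with ψ = 1 − x/a there: ∫₀ᵃ (1 − x/a)² dx = a/3, ∫₀ᵃ x²(1 − x/a)² dx = a³/30, ∫₀ᵃ x⁴(1 − x/a)² dx = a⁵/105.
State is unnormalized: ∫|ψ|² dx = 1.2133, and ∫ψ*·x²·ψ dx = 0.40190, so ⟨x²⟩ = 0.40190 / 1.2133.
⟨x²⟩ = 0.33124.

0.3312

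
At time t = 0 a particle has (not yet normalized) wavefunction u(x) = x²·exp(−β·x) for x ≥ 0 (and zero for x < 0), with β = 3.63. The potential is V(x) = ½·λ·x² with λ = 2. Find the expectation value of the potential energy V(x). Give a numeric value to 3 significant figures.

⟨V⟩ = ∫ V(x)·|u|² dx / ∫|u|² dx.
Every integrand reduces to terms xʲ·e^(−2βx) on [0, ∞); use ∫₀^∞ xʲ·e^(−2βx) dx = j!/(2β)^(j+1).
State is unnormalized: ∫|u|² dx = 0.0011899, and ∫u*·V(x)·u dx = 0.00067729, so ⟨V⟩ = 0.00067729 / 0.0011899.
⟨V⟩ = 0.56918.

0.569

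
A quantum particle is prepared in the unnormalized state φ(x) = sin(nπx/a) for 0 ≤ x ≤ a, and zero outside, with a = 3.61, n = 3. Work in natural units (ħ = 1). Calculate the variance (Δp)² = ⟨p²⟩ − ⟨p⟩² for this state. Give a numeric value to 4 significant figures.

Compute ⟨p⟩ and ⟨p²⟩ separately; (Δp)² = ⟨p²⟩ − ⟨p⟩².
d/dx sin(nπx/a) = (nπ/a)·cos(nπx/a) and d²/dx² sin(nπx/a) = −(nπ/a)²·sin(nπx/a); on 0 ≤ x ≤ a, ∫sin²(nπx/a) dx = a/2 and ∫sin(nπx/a)·cos(nπx/a) dx = 0.
Normalization: ∫|φ|² dx = 1.8050.
⟨p⟩ = 0.0000 and ⟨p²⟩ = 6.8160.
(Δp)² = 6.8160 − (0.0000)² = 6.8160.

6.816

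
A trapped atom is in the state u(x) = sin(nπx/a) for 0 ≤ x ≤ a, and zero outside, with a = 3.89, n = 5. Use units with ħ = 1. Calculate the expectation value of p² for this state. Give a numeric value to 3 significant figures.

p² u = −ħ² d²u/dx²; ⟨p²⟩ = −ħ² ∫ u*·u'' dx / ∫|u|² dx.
d/dx sin(nπx/a) = (nπ/a)·cos(nπx/a) and d²/dx² sin(nπx/a) = −(nπ/a)²·sin(nπx/a); on 0 ≤ x ≤ a, ∫sin²(nπx/a) dx = a/2 and ∫sin(nπx/a)·cos(nπx/a) dx = 0.
State is unnormalized: ∫|u|² dx = 1.9450, and ∫u*·(−ħ² u'') dx = 31.715, so ⟨p²⟩ = 31.715 / 1.9450.
⟨p²⟩ = 16.306.

16.3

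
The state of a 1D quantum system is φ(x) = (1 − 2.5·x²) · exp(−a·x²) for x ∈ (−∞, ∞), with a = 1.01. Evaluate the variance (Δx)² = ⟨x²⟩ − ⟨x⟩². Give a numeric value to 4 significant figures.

Compute ⟨x⟩ and ⟨x²⟩ separately, then (Δx)² = ⟨x²⟩ − ⟨x⟩².
Expand each integrand as polynomial × e^(−2ax²) and use ∫x^(2j)·e^(−2ax²) dx = (2j−1)!!/(4a)^j · √(π/(2a)), odd powers → 0; here √(π/(2a)) = 1.2471.
Normalization: ∫|φ|² dx = 1.1363.
⟨x⟩ = 0.0000 and ⟨x²⟩ = 0.82341.
(Δx)² = 0.82341 − (0.0000)² = 0.82341.

0.8234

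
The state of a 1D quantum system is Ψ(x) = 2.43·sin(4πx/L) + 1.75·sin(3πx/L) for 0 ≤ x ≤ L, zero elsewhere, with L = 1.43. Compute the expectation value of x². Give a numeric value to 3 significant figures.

⟨x²⟩ = ∫ x²·|Ψ|² dx / ∫|Ψ|² dx (integrals over the domain).
On 0 ≤ x ≤ L (j ≠ l): ∫sin²(jπx/L) dx = L/2, ∫sin(jπx/L)·sin(lπx/L) dx = 0; diagonal moments ∫x·sin²(jπx/L) dx = L²/4, ∫x²·sin²(jπx/L) dx = L³·(1/6 − 1/(4j²π²)); cross terms ∫x·sin(jπx/L)·sin(lπx/L) dx = 0 for j + l even and −4jlL²/(π²(j² − l²)²) for j + l odd, ∫x²·sin(jπx/L)·sin(lπx/L) dx = (−1)^(j+l)·4jlL³/(π²(j² − l²)²); higher powers the same way via product-to-sum and parts.
State is unnormalized: ∫|Ψ|² dx = 6.4117, and ∫Ψ*·x²·Ψ dx = 1.8494, so ⟨x²⟩ = 1.8494 / 6.4117.
⟨x²⟩ = 0.28844.

0.288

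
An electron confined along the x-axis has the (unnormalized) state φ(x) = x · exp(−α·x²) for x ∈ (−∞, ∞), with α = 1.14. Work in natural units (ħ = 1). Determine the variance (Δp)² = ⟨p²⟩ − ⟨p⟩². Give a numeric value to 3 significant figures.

Compute ⟨p⟩ and ⟨p²⟩ separately; (Δp)² = ⟨p²⟩ − ⟨p⟩².
Expand each integrand as polynomial × e^(−2αx²) and use ∫x^(2j)·e^(−2αx²) dx = (2j−1)!!/(4α)^j · √(π/(2α)), odd powers → 0; here √(π/(2α)) = 1.1738. Differentiate with the product rule, d/dx e^(−αx²) = −2αx·e^(−αx²).
Normalization: ∫|φ|² dx = 0.25742.
⟨p⟩ = 0.0000 and ⟨p²⟩ = 3.4200.
(Δp)² = 3.4200 − (0.0000)² = 3.4200.

3.42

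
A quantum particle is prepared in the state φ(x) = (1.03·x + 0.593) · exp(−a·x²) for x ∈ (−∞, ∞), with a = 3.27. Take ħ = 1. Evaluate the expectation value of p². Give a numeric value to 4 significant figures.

4.496

p² φ = −ħ² d²φ/dx²; ⟨p²⟩ = −ħ² ∫ φ*·φ'' dx / ∫|φ|² dx.
Expand each integrand as polynomial × e^(−2ax²) and use ∫x^(2j)·e^(−2ax²) dx = (2j−1)!!/(4a)^j · √(π/(2a)), odd powers → 0; here √(π/(2a)) = 0.69308. Differentiate with the product rule, d/dx e^(−ax²) = −2ax·e^(−ax²).
State is unnormalized: ∫|φ|² dx = 0.29994, and ∫φ*·(−ħ² φ'') dx = 1.3484, so ⟨p²⟩ = 1.3484 / 0.29994.
⟨p²⟩ = 4.4957.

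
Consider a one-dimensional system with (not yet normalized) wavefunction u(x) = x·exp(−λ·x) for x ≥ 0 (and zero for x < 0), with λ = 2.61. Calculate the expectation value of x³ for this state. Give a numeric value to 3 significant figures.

0.422

⟨x³⟩ = ∫ x³·|u|² dx / ∫|u|² dx (integrals over the domain).
Every integrand reduces to terms xʲ·e^(−2λx) on [0, ∞); use ∫₀^∞ xʲ·e^(−2λx) dx = j!/(2λ)^(j+1).
State is unnormalized: ∫|u|² dx = 0.014061, and ∫u*·x³·u dx = 0.0059314, so ⟨x³⟩ = 0.0059314 / 0.014061.
⟨x³⟩ = 0.42183.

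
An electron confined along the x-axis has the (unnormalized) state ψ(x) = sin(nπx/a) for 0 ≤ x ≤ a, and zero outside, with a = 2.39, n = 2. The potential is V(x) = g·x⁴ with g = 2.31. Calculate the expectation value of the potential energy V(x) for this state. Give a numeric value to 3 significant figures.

13.2

⟨V⟩ = ∫ V(x)·|ψ|² dx / ∫|ψ|² dx.
With sin²θ = (1 − cos2θ)/2 on 0 ≤ x ≤ a: ∫sin²(nπx/a) dx = a/2, ∫x·sin²(nπx/a) dx = a²/4, ∫x²·sin²(nπx/a) dx = a³·(1/6 − 1/(4n²π²)); higher powers xᵏ the same way, integrating xᵏ·cos(2nπx/a) by parts.
State is unnormalized: ∫|ψ|² dx = 1.1950, and ∫ψ*·V(x)·ψ dx = 15.819, so ⟨V⟩ = 15.819 / 1.1950.
⟨V⟩ = 13.238.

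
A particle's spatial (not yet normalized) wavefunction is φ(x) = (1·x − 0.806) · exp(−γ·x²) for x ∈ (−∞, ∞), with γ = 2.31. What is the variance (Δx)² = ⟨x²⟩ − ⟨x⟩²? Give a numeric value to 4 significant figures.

Compute ⟨x⟩ and ⟨x²⟩ separately, then (Δx)² = ⟨x²⟩ − ⟨x⟩².
Expand each integrand as polynomial × e^(−2γx²) and use ∫x^(2j)·e^(−2γx²) dx = (2j−1)!!/(4γ)^j · √(π/(2γ)), odd powers → 0; here √(π/(2γ)) = 0.82462.
Normalization: ∫|φ|² dx = 0.62495.
⟨x⟩ = -0.23020 and ⟨x²⟩ = 0.13913.
(Δx)² = 0.13913 − (-0.23020)² = 0.086143.

0.08614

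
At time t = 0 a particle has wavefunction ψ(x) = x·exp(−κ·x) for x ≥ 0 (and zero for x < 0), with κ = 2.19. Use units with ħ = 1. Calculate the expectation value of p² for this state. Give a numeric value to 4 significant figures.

p² ψ = −ħ² d²ψ/dx²; ⟨p²⟩ = −ħ² ∫ ψ*·ψ'' dx / ∫|ψ|² dx.
Differentiate x·exp(−κ·x) with the product rule; every integrand then reduces to terms xʲ·e^(−2κx) on [0, ∞), with ∫₀^∞ xʲ·e^(−2κx) dx = j!/(2κ)^(j+1).
State is unnormalized: ∫|ψ|² dx = 0.023802, and ∫ψ*·(−ħ² ψ'') dx = 0.11416, so ⟨p²⟩ = 0.11416 / 0.023802.
⟨p²⟩ = 4.7961.

4.796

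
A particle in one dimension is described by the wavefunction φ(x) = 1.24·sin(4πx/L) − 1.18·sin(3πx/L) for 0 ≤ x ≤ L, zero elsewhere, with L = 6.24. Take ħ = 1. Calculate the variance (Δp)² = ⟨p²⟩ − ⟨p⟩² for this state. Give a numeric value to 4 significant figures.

3.212

Compute ⟨p⟩ and ⟨p²⟩ separately; (Δp)² = ⟨p²⟩ − ⟨p⟩².
d²/dx² sin(jπx/L) = −(jπ/L)²·sin(jπx/L); on 0 ≤ x ≤ L, ∫sin²(jπx/L) dx = L/2 and ∫sin(jπx/L)·sin(lπx/L) dx = 0 for j ≠ l, so only diagonal terms survive in ∫|φ|² and ∫φ·φ″; ∫φ·φ′ dx = [φ²/2] between the walls = 0.
Normalization: ∫|φ|² dx = 9.1416.
⟨p⟩ = 0.0000 and ⟨p²⟩ = 3.2124.
(Δp)² = 3.2124 − (0.0000)² = 3.2124.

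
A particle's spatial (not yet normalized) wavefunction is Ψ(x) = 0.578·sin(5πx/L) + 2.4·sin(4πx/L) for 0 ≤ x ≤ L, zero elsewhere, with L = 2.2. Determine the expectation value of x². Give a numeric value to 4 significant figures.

1.157

⟨x²⟩ = ∫ x²·|Ψ|² dx / ∫|Ψ|² dx (integrals over the domain).
On 0 ≤ x ≤ L (j ≠ l): ∫sin²(jπx/L) dx = L/2, ∫sin(jπx/L)·sin(lπx/L) dx = 0; diagonal moments ∫x·sin²(jπx/L) dx = L²/4, ∫x²·sin²(jπx/L) dx = L³·(1/6 − 1/(4j²π²)); cross terms ∫x·sin(jπx/L)·sin(lπx/L) dx = 0 for j + l even and −4jlL²/(π²(j² − l²)²) for j + l odd, ∫x²·sin(jπx/L)·sin(lπx/L) dx = (−1)^(j+l)·4jlL³/(π²(j² − l²)²); higher powers the same way via product-to-sum and parts.
State is unnormalized: ∫|Ψ|² dx = 6.7035, and ∫Ψ*·x²·Ψ dx = 7.7580, so ⟨x²⟩ = 7.7580 / 6.7035.
⟨x²⟩ = 1.1573.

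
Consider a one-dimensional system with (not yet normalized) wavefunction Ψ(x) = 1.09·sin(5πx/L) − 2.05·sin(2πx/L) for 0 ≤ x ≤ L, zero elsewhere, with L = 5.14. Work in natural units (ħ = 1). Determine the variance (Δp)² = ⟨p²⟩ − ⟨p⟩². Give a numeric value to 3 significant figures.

Compute ⟨p⟩ and ⟨p²⟩ separately; (Δp)² = ⟨p²⟩ − ⟨p⟩².
d²/dx² sin(jπx/L) = −(jπ/L)²·sin(jπx/L); on 0 ≤ x ≤ L, ∫sin²(jπx/L) dx = L/2 and ∫sin(jπx/L)·sin(lπx/L) dx = 0 for j ≠ l, so only diagonal terms survive in ∫|Ψ|² and ∫Ψ·Ψ″; ∫Ψ·Ψ′ dx = [Ψ²/2] between the walls = 0.
Normalization: ∫|Ψ|² dx = 13.854.
⟨p⟩ = 0.0000 and ⟨p²⟩ = 3.2233.
(Δp)² = 3.2233 − (0.0000)² = 3.2233.

3.22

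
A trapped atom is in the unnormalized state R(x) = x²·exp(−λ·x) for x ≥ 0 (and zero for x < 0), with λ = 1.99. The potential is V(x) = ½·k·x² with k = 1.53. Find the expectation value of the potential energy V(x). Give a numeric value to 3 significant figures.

1.45

⟨V⟩ = ∫ V(x)·|R|² dx / ∫|R|² dx.
Every integrand reduces to terms xʲ·e^(−2λx) on [0, ∞); use ∫₀^∞ xʲ·e^(−2λx) dx = j!/(2λ)^(j+1).
State is unnormalized: ∫|R|² dx = 0.024032, and ∫R*·V(x)·R dx = 0.034819, so ⟨V⟩ = 0.034819 / 0.024032.
⟨V⟩ = 1.4488.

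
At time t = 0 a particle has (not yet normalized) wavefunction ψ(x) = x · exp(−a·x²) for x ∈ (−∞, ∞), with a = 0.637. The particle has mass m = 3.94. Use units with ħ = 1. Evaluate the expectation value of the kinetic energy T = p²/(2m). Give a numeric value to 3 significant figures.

0.243

T = −(ħ²/2m) d²/dx², so ⟨T⟩ = −(ħ²/2m) ∫ ψ*·ψ'' dx / ∫|ψ|² dx; with m = 3.94.
Expand each integrand as polynomial × e^(−2ax²) and use ∫x^(2j)·e^(−2ax²) dx = (2j−1)!!/(4a)^j · √(π/(2a)), odd powers → 0; here √(π/(2a)) = 1.5703. Differentiate with the product rule, d/dx e^(−ax²) = −2ax·e^(−ax²).
State is unnormalized: ∫|ψ|² dx = 0.61630, and ∫ψ*·(−ħ²/2m · ψ'') dx = 0.14946, so ⟨T⟩ = 0.14946 / 0.61630.
⟨T⟩ = 0.24251.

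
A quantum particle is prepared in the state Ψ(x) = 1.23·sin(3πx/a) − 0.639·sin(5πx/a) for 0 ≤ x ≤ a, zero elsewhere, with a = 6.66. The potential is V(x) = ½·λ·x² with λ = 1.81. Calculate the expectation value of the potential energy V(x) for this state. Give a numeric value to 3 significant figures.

⟨V⟩ = ∫ V(x)·|Ψ|² dx / ∫|Ψ|² dx.
On 0 ≤ x ≤ a (j ≠ l): ∫sin²(jπx/a) dx = a/2, ∫sin(jπx/a)·sin(lπx/a) dx = 0; diagonal moments ∫x·sin²(jπx/a) dx = a²/4, ∫x²·sin²(jπx/a) dx = a³·(1/6 − 1/(4j²π²)); cross terms ∫x·sin(jπx/a)·sin(lπx/a) dx = 0 for j + l even and −4jla²/(π²(j² − l²)²) for j + l odd, ∫x²·sin(jπx/a)·sin(lπx/a) dx = (−1)^(j+l)·4jla³/(π²(j² − l²)²); higher powers the same way via product-to-sum and parts.
State is unnormalized: ∫|Ψ|² dx = 6.3977, and ∫Ψ*·V(x)·Ψ dx = 74.376, so ⟨V⟩ = 74.376 / 6.3977.
⟨V⟩ = 11.625.

11.6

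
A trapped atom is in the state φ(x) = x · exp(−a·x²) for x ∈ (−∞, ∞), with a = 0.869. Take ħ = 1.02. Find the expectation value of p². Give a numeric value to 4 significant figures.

2.712

p² φ = −ħ² d²φ/dx²; ⟨p²⟩ = −ħ² ∫ φ*·φ'' dx / ∫|φ|² dx.
Expand each integrand as polynomial × e^(−2ax²) and use ∫x^(2j)·e^(−2ax²) dx = (2j−1)!!/(4a)^j · √(π/(2a)), odd powers → 0; here √(π/(2a)) = 1.3445. Differentiate with the product rule, d/dx e^(−ax²) = −2ax·e^(−ax²).
State is unnormalized: ∫|φ|² dx = 0.38679, and ∫φ*·(−ħ² φ'') dx = 1.0491, so ⟨p²⟩ = 1.0491 / 0.38679.
⟨p²⟩ = 2.7123.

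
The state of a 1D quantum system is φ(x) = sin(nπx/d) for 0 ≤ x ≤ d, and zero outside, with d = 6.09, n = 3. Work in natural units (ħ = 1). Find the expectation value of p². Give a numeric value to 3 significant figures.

2.40

p² φ = −ħ² d²φ/dx²; ⟨p²⟩ = −ħ² ∫ φ*·φ'' dx / ∫|φ|² dx.
d/dx sin(nπx/d) = (nπ/d)·cos(nπx/d) and d²/dx² sin(nπx/d) = −(nπ/d)²·sin(nπx/d); on 0 ≤ x ≤ d, ∫sin²(nπx/d) dx = d/2 and ∫sin(nπx/d)·cos(nπx/d) dx = 0.
State is unnormalized: ∫|φ|² dx = 3.0450, and ∫φ*·(−ħ² φ'') dx = 7.2928, so ⟨p²⟩ = 7.2928 / 3.0450.
⟨p²⟩ = 2.3950.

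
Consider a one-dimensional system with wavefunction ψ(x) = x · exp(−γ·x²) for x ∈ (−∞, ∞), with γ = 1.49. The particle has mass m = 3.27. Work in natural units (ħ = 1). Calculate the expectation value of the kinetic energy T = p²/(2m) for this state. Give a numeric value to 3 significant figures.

0.683

T = −(ħ²/2m) d²/dx², so ⟨T⟩ = −(ħ²/2m) ∫ ψ*·ψ'' dx / ∫|ψ|² dx; with m = 3.27.
Expand each integrand as polynomial × e^(−2γx²) and use ∫x^(2j)·e^(−2γx²) dx = (2j−1)!!/(4γ)^j · √(π/(2γ)), odd powers → 0; here √(π/(2γ)) = 1.0268. Differentiate with the product rule, d/dx e^(−γx²) = −2γx·e^(−γx²).
State is unnormalized: ∫|ψ|² dx = 0.17227, and ∫ψ*·(−ħ²/2m · ψ'') dx = 0.11775, so ⟨T⟩ = 0.11775 / 0.17227.
⟨T⟩ = 0.68349.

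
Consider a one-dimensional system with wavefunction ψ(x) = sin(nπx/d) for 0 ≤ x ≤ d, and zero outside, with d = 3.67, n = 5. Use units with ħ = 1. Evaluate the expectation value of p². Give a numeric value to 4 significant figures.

18.32

p² ψ = −ħ² d²ψ/dx²; ⟨p²⟩ = −ħ² ∫ ψ*·ψ'' dx / ∫|ψ|² dx.
d/dx sin(nπx/d) = (nπ/d)·cos(nπx/d) and d²/dx² sin(nπx/d) = −(nπ/d)²·sin(nπx/d); on 0 ≤ x ≤ d, ∫sin²(nπx/d) dx = d/2 and ∫sin(nπx/d)·cos(nπx/d) dx = 0.
State is unnormalized: ∫|ψ|² dx = 1.8350, and ∫ψ*·(−ħ² ψ'') dx = 33.616, so ⟨p²⟩ = 33.616 / 1.8350.
⟨p²⟩ = 18.319.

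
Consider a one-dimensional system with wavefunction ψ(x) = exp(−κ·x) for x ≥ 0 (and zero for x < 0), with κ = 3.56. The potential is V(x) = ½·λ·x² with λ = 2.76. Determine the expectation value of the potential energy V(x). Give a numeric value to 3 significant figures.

⟨V⟩ = ∫ V(x)·|ψ|² dx / ∫|ψ|² dx.
Every integrand reduces to terms xʲ·e^(−2κx) on [0, ∞); use ∫₀^∞ xʲ·e^(−2κx) dx = j!/(2κ)^(j+1).
State is unnormalized: ∫|ψ|² dx = 0.14045, and ∫ψ*·V(x)·ψ dx = 0.0076466, so ⟨V⟩ = 0.0076466 / 0.14045.
⟨V⟩ = 0.054444.

0.0544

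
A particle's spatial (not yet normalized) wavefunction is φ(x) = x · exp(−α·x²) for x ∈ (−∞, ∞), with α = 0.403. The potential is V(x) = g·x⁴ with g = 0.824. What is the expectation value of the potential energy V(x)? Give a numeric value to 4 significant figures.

⟨V⟩ = ∫ V(x)·|φ|² dx / ∫|φ|² dx.
Expand each integrand as polynomial × e^(−2αx²) and use ∫x^(2j)·e^(−2αx²) dx = (2j−1)!!/(4α)^j · √(π/(2α)), odd powers → 0; here √(π/(2α)) = 1.9743.
State is unnormalized: ∫|φ|² dx = 1.2247, and ∫φ*·V(x)·φ dx = 5.8255, so ⟨V⟩ = 5.8255 / 1.2247.
⟨V⟩ = 4.7565.

4.757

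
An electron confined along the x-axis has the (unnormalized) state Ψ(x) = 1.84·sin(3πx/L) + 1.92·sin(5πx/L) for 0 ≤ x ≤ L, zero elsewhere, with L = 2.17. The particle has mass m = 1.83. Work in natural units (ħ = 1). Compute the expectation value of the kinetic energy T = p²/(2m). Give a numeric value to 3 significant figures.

9.93

T = −(ħ²/2m) d²/dx², so ⟨T⟩ = −(ħ²/2m) ∫ Ψ*·Ψ'' dx / ∫|Ψ|² dx; with m = 1.83.
d²/dx² sin(jπx/L) = −(jπ/L)²·sin(jπx/L); on 0 ≤ x ≤ L, ∫sin²(jπx/L) dx = L/2 and ∫sin(jπx/L)·sin(lπx/L) dx = 0 for j ≠ l, so only diagonal terms survive in ∫|Ψ|² and ∫Ψ·Ψ″; ∫Ψ·Ψ′ dx = [Ψ²/2] between the walls = 0.
State is unnormalized: ∫|Ψ|² dx = 7.6731, and ∫Ψ*·(−ħ²/2m · Ψ'') dx = 76.195, so ⟨T⟩ = 76.195 / 7.6731.
⟨T⟩ = 9.9301.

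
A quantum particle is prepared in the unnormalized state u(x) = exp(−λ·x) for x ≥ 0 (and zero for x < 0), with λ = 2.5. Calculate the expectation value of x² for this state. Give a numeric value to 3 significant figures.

⟨x²⟩ = ∫ x²·|u|² dx / ∫|u|² dx (integrals over the domain).
Every integrand reduces to terms xʲ·e^(−2λx) on [0, ∞); use ∫₀^∞ xʲ·e^(−2λx) dx = j!/(2λ)^(j+1).
State is unnormalized: ∫|u|² dx = 0.20000, and ∫u*·x²·u dx = 0.016000, so ⟨x²⟩ = 0.016000 / 0.20000.
⟨x²⟩ = 0.080000.

0.0800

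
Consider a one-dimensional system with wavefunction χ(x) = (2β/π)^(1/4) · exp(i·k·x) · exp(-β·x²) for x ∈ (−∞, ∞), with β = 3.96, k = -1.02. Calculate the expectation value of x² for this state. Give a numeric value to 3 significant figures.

⟨x²⟩ = ∫ x²·|χ|² dx (integrals over the domain).
Gaussian moments: ∫x^(2j)·e^(−2βx²) dx = (2j−1)!!/(4β)^j · √(π/(2β)), odd powers integrate to 0; here √(π/(2β)) = 0.62981.
⟨x²⟩ = 0.063131.

0.0631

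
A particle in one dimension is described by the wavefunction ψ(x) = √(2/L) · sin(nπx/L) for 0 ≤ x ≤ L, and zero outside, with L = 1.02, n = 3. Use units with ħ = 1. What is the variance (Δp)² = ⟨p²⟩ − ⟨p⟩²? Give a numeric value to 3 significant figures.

Compute ⟨p⟩ and ⟨p²⟩ separately; (Δp)² = ⟨p²⟩ − ⟨p⟩².
d/dx sin(nπx/L) = (nπ/L)·cos(nπx/L) and d²/dx² sin(nπx/L) = −(nπ/L)²·sin(nπx/L); on 0 ≤ x ≤ L, ∫sin²(nπx/L) dx = L/2 and ∫sin(nπx/L)·cos(nπx/L) dx = 0.
⟨p⟩ = 0.0000 and ⟨p²⟩ = 85.377.
(Δp)² = 85.377 − (0.0000)² = 85.377.

85.4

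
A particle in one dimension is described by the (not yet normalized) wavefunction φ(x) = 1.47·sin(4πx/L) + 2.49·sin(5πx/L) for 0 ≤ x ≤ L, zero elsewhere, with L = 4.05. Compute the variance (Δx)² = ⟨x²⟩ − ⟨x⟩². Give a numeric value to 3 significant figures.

Compute ⟨x⟩ and ⟨x²⟩ separately, then (Δx)² = ⟨x²⟩ − ⟨x⟩².
On 0 ≤ x ≤ L (j ≠ l): ∫sin²(jπx/L) dx = L/2, ∫sin(jπx/L)·sin(lπx/L) dx = 0; diagonal moments ∫x·sin²(jπx/L) dx = L²/4, ∫x²·sin²(jπx/L) dx = L³·(1/6 − 1/(4j²π²)); cross terms ∫x·sin(jπx/L)·sin(lπx/L) dx = 0 for j + l even and −4jlL²/(π²(j² − l²)²) for j + l odd, ∫x²·sin(jπx/L)·sin(lπx/L) dx = (−1)^(j+l)·4jlL³/(π²(j² − l²)²); higher powers the same way via product-to-sum and parts.
Normalization: ∫|φ|² dx = 16.931.
⟨x⟩ = 1.3153 and ⟨x²⟩ = 2.5551.
(Δx)² = 2.5551 − (1.3153)² = 0.82512.

0.825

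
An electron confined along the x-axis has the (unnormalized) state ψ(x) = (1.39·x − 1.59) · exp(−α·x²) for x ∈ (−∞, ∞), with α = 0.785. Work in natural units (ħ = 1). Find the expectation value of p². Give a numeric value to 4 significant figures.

1.092

p² ψ = −ħ² d²ψ/dx²; ⟨p²⟩ = −ħ² ∫ ψ*·ψ'' dx / ∫|ψ|² dx.
Expand each integrand as polynomial × e^(−2αx²) and use ∫x^(2j)·e^(−2αx²) dx = (2j−1)!!/(4α)^j · √(π/(2α)), odd powers → 0; here √(π/(2α)) = 1.4146. Differentiate with the product rule, d/dx e^(−αx²) = −2αx·e^(−αx²).
State is unnormalized: ∫|ψ|² dx = 4.4466, and ∫ψ*·(−ħ² ψ'') dx = 4.8571, so ⟨p²⟩ = 4.8571 / 4.4466.
⟨p²⟩ = 1.0923.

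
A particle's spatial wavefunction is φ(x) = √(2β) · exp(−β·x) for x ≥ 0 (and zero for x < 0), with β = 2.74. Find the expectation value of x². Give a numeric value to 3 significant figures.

⟨x²⟩ = ∫ x²·|φ|² dx (integrals over the domain).
Every integrand reduces to terms xʲ·e^(−2βx) on [0, ∞); use ∫₀^∞ xʲ·e^(−2βx) dx = j!/(2β)^(j+1).
⟨x²⟩ = 0.066599.

0.0666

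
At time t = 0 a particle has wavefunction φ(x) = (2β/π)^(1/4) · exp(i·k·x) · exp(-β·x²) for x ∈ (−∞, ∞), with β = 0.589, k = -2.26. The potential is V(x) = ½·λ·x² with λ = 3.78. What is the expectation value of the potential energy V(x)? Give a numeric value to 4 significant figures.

⟨V⟩ = ∫ V(x)·|φ|² dx.
Gaussian moments: ∫x^(2j)·e^(−2βx²) dx = (2j−1)!!/(4β)^j · √(π/(2β)), odd powers integrate to 0; here √(π/(2β)) = 1.6331.
⟨V⟩ = 0.80221.

0.8022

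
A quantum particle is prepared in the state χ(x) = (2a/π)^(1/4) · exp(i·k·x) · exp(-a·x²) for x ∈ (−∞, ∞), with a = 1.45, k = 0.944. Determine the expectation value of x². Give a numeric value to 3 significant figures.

0.172

⟨x²⟩ = ∫ x²·|χ|² dx (integrals over the domain).
Gaussian moments: ∫x^(2j)·e^(−2ax²) dx = (2j−1)!!/(4a)^j · √(π/(2a)), odd powers integrate to 0; here √(π/(2a)) = 1.0408.
⟨x²⟩ = 0.17241.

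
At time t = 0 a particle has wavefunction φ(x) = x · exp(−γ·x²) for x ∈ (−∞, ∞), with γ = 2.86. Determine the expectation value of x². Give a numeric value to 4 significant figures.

⟨x²⟩ = ∫ x²·|φ|² dx / ∫|φ|² dx (integrals over the domain).
Expand each integrand as polynomial × e^(−2γx²) and use ∫x^(2j)·e^(−2γx²) dx = (2j−1)!!/(4γ)^j · √(π/(2γ)), odd powers → 0; here √(π/(2γ)) = 0.74110.
State is unnormalized: ∫|φ|² dx = 0.064781, and ∫φ*·x²·φ dx = 0.016988, so ⟨x²⟩ = 0.016988 / 0.064781.
⟨x²⟩ = 0.26224.

0.2622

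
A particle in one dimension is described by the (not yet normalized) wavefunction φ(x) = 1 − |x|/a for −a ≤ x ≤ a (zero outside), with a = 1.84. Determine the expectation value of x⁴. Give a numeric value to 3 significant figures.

0.327

⟨x⁴⟩ = ∫ x⁴·|φ|² dx / ∫|φ|² dx (integrals over the domain).
φ is even, so ∫ over [−a, a] = 2∫₀ᵃ with φ = 1 − x/a there: ∫₀ᵃ (1 − x/a)² dx = a/3, ∫₀ᵃ x²(1 − x/a)² dx = a³/30, ∫₀ᵃ x⁴(1 − x/a)² dx = a⁵/105.
State is unnormalized: ∫|φ|² dx = 1.2267, and ∫φ*·x⁴·φ dx = 0.40173, so ⟨x⁴⟩ = 0.40173 / 1.2267.
⟨x⁴⟩ = 0.32749.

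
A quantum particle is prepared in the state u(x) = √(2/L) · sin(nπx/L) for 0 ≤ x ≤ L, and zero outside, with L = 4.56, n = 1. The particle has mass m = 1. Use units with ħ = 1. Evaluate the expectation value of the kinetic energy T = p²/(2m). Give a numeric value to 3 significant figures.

T = −(ħ²/2m) d²/dx², so ⟨T⟩ = −(ħ²/2m) ∫ u*·u'' dx; with m = 1.
d/dx sin(nπx/L) = (nπ/L)·cos(nπx/L) and d²/dx² sin(nπx/L) = −(nπ/L)²·sin(nπx/L); on 0 ≤ x ≤ L, ∫sin²(nπx/L) dx = L/2 and ∫sin(nπx/L)·cos(nπx/L) dx = 0.
⟨T⟩ = 0.23732.

0.237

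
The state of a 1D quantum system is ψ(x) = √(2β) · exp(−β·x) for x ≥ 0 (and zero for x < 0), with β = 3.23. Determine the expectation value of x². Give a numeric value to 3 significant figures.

0.0479

⟨x²⟩ = ∫ x²·|ψ|² dx (integrals over the domain).
Every integrand reduces to terms xʲ·e^(−2βx) on [0, ∞); use ∫₀^∞ xʲ·e^(−2βx) dx = j!/(2β)^(j+1).
⟨x²⟩ = 0.047925.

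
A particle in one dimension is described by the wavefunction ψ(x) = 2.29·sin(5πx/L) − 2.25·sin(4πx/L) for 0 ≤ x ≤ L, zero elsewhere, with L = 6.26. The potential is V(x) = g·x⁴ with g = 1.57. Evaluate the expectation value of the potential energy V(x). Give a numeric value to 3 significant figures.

841.

⟨V⟩ = ∫ V(x)·|ψ|² dx / ∫|ψ|² dx.
On 0 ≤ x ≤ L (j ≠ l): ∫sin²(jπx/L) dx = L/2, ∫sin(jπx/L)·sin(lπx/L) dx = 0; diagonal moments ∫x·sin²(jπx/L) dx = L²/4, ∫x²·sin²(jπx/L) dx = L³·(1/6 − 1/(4j²π²)); cross terms ∫x·sin(jπx/L)·sin(lπx/L) dx = 0 for j + l even and −4jlL²/(π²(j² − l²)²) for j + l odd, ∫x²·sin(jπx/L)·sin(lπx/L) dx = (−1)^(j+l)·4jlL³/(π²(j² − l²)²); higher powers the same way via product-to-sum and parts.
State is unnormalized: ∫|ψ|² dx = 32.260, and ∫ψ*·V(x)·ψ dx = 27127., so ⟨V⟩ = 27127. / 32.260.
⟨V⟩ = 840.91.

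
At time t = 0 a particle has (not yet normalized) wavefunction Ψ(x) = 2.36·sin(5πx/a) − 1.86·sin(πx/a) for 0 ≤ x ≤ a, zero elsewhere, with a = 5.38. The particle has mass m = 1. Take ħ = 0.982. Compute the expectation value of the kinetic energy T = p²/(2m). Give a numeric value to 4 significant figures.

2.598

T = −(ħ²/2m) d²/dx², so ⟨T⟩ = −(ħ²/2m) ∫ Ψ*·Ψ'' dx / ∫|Ψ|² dx; with m = 1.
d²/dx² sin(jπx/a) = −(jπ/a)²·sin(jπx/a); on 0 ≤ x ≤ a, ∫sin²(jπx/a) dx = a/2 and ∫sin(jπx/a)·sin(lπx/a) dx = 0 for j ≠ l, so only diagonal terms survive in ∫|Ψ|² and ∫Ψ·Ψ″; ∫Ψ·Ψ′ dx = [Ψ²/2] between the walls = 0.
State is unnormalized: ∫|Ψ|² dx = 24.289, and ∫Ψ*·(−ħ²/2m · Ψ'') dx = 63.111, so ⟨T⟩ = 63.111 / 24.289.
⟨T⟩ = 2.5984.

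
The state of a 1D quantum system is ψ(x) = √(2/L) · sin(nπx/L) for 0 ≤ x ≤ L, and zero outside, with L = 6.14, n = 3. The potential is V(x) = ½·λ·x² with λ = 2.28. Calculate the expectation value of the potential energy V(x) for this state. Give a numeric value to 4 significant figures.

14.08

⟨V⟩ = ∫ V(x)·|ψ|² dx.
With sin²θ = (1 − cos2θ)/2 on 0 ≤ x ≤ L: ∫sin²(nπx/L) dx = L/2, ∫x·sin²(nπx/L) dx = L²/4, ∫x²·sin²(nπx/L) dx = L³·(1/6 − 1/(4n²π²)); higher powers xᵏ the same way, integrating xᵏ·cos(2nπx/L) by parts.
⟨V⟩ = 14.084.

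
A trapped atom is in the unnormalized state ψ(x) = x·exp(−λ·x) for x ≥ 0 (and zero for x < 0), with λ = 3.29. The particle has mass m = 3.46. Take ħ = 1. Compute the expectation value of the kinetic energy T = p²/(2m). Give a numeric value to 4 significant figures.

T = −(ħ²/2m) d²/dx², so ⟨T⟩ = −(ħ²/2m) ∫ ψ*·ψ'' dx / ∫|ψ|² dx; with m = 3.46.
Differentiate x·exp(−λ·x) with the product rule; every integrand then reduces to terms xʲ·e^(−2λx) on [0, ∞), with ∫₀^∞ xʲ·e^(−2λx) dx = j!/(2λ)^(j+1).
State is unnormalized: ∫|ψ|² dx = 0.0070202, and ∫ψ*·(−ħ²/2m · ψ'') dx = 0.010981, so ⟨T⟩ = 0.010981 / 0.0070202.
⟨T⟩ = 1.5642.

1.564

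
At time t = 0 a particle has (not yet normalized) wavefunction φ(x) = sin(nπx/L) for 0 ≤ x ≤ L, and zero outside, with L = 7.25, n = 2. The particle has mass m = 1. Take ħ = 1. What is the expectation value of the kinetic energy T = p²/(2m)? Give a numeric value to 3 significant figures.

T = −(ħ²/2m) d²/dx², so ⟨T⟩ = −(ħ²/2m) ∫ φ*·φ'' dx / ∫|φ|² dx; with m = 1.
d/dx sin(nπx/L) = (nπ/L)·cos(nπx/L) and d²/dx² sin(nπx/L) = −(nπ/L)²·sin(nπx/L); on 0 ≤ x ≤ L, ∫sin²(nπx/L) dx = L/2 and ∫sin(nπx/L)·cos(nπx/L) dx = 0.
State is unnormalized: ∫|φ|² dx = 3.6250, and ∫φ*·(−ħ²/2m · φ'') dx = 1.3613, so ⟨T⟩ = 1.3613 / 3.6250.
⟨T⟩ = 0.37554.

0.376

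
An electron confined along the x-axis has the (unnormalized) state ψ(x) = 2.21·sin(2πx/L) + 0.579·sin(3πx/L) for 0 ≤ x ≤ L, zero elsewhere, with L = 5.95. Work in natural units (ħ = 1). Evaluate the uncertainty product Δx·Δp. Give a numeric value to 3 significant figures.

1.63

Δx = √(⟨x²⟩−⟨x⟩²), Δp = √(⟨p²⟩−⟨p⟩²).
On 0 ≤ x ≤ L (j ≠ l): ∫sin²(jπx/L) dx = L/2, ∫sin(jπx/L)·sin(lπx/L) dx = 0; diagonal moments ∫x·sin²(jπx/L) dx = L²/4, ∫x²·sin²(jπx/L) dx = L³·(1/6 − 1/(4j²π²)); cross terms ∫x·sin(jπx/L)·sin(lπx/L) dx = 0 for j + l even and −4jlL²/(π²(j² − l²)²) for j + l odd, ∫x²·sin(jπx/L)·sin(lπx/L) dx = (−1)^(j+l)·4jlL³/(π²(j² − l²)²); higher powers the same way via product-to-sum and parts. d²/dx² sin(jπx/L) = −(jπ/L)²·sin(jπx/L); on 0 ≤ x ≤ L, ∫sin²(jπx/L) dx = L/2 and ∫sin(jπx/L)·sin(lπx/L) dx = 0 for j ≠ l, so only diagonal terms survive in ∫|ψ|² and ∫ψ·ψ″; ∫ψ·ψ′ dx = [ψ²/2] between the walls = 0.
Normalization: ∫|ψ|² dx = 15.528.
⟨x⟩ = 2.4075, ⟨x²⟩ = 7.9915 ⇒ Δx = 1.4818.
⟨p⟩ = 0.0000, ⟨p²⟩ = 1.2047 ⇒ Δp = 1.0976.
Δx·Δp = 1.6264.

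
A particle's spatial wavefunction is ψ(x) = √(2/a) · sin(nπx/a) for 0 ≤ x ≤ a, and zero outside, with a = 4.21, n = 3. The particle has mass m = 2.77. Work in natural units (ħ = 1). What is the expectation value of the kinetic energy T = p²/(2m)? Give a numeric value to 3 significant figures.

0.905

T = −(ħ²/2m) d²/dx², so ⟨T⟩ = −(ħ²/2m) ∫ ψ*·ψ'' dx; with m = 2.77.
d/dx sin(nπx/a) = (nπ/a)·cos(nπx/a) and d²/dx² sin(nπx/a) = −(nπ/a)²·sin(nπx/a); on 0 ≤ x ≤ a, ∫sin²(nπx/a) dx = a/2 and ∫sin(nπx/a)·cos(nπx/a) dx = 0.
⟨T⟩ = 0.90462.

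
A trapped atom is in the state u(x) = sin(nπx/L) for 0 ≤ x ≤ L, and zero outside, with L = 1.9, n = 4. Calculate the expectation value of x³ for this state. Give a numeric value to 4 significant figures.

⟨x³⟩ = ∫ x³·|u|² dx / ∫|u|² dx (integrals over the domain).
With sin²θ = (1 − cos2θ)/2 on 0 ≤ x ≤ L: ∫sin²(nπx/L) dx = L/2, ∫x·sin²(nπx/L) dx = L²/4, ∫x²·sin²(nπx/L) dx = L³·(1/6 − 1/(4n²π²)); higher powers xᵏ the same way, integrating xᵏ·cos(2nπx/L) by parts.
State is unnormalized: ∫|u|² dx = 0.95000, and ∫u*·x³·u dx = 1.5981, so ⟨x³⟩ = 1.5981 / 0.95000.
⟨x³⟩ = 1.6822.

1.682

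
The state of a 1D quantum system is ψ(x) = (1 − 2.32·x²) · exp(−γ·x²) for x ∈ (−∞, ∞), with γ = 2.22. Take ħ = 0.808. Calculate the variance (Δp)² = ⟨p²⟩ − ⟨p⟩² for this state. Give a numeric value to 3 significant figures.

Compute ⟨p⟩ and ⟨p²⟩ separately; (Δp)² = ⟨p²⟩ − ⟨p⟩².
Expand each integrand as polynomial × e^(−2γx²) and use ∫x^(2j)·e^(−2γx²) dx = (2j−1)!!/(4γ)^j · √(π/(2γ)), odd powers → 0; here √(π/(2γ)) = 0.84117. Differentiate with the product rule, d/dx e^(−γx²) = −2γx·e^(−γx²).
Normalization: ∫|ψ|² dx = 0.57389.
⟨p⟩ = 0.0000 and ⟨p²⟩ = 4.2495.
(Δp)² = 4.2495 − (0.0000)² = 4.2495.

4.25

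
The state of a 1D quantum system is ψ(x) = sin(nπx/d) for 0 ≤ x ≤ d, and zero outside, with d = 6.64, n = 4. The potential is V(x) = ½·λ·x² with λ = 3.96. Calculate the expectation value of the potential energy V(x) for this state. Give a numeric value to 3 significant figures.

⟨V⟩ = ∫ V(x)·|ψ|² dx / ∫|ψ|² dx.
With sin²θ = (1 − cos2θ)/2 on 0 ≤ x ≤ d: ∫sin²(nπx/d) dx = d/2, ∫x·sin²(nπx/d) dx = d²/4, ∫x²·sin²(nπx/d) dx = d³·(1/6 − 1/(4n²π²)); higher powers xᵏ the same way, integrating xᵏ·cos(2nπx/d) by parts.
State is unnormalized: ∫|ψ|² dx = 3.3200, and ∫ψ*·V(x)·ψ dx = 95.691, so ⟨V⟩ = 95.691 / 3.3200.
⟨V⟩ = 28.823.

28.8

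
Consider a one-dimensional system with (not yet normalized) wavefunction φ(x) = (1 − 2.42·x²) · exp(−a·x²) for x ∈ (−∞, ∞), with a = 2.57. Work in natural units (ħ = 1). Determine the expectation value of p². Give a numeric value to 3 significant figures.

6.87

p² φ = −ħ² d²φ/dx²; ⟨p²⟩ = −ħ² ∫ φ*·φ'' dx / ∫|φ|² dx.
Expand each integrand as polynomial × e^(−2ax²) and use ∫x^(2j)·e^(−2ax²) dx = (2j−1)!!/(4a)^j · √(π/(2a)), odd powers → 0; here √(π/(2a)) = 0.78180. Differentiate with the product rule, d/dx e^(−ax²) = −2ax·e^(−ax²).
State is unnormalized: ∫|φ|² dx = 0.54369, and ∫φ*·(−ħ² φ'') dx = 3.7346, so ⟨p²⟩ = 3.7346 / 0.54369.
⟨p²⟩ = 6.8690.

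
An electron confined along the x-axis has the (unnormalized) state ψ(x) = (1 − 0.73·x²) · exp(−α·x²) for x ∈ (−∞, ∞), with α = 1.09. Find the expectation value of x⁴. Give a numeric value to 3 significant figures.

0.0646

⟨x⁴⟩ = ∫ x⁴·|ψ|² dx / ∫|ψ|² dx (integrals over the domain).
Expand each integrand as polynomial × e^(−2αx²) and use ∫x^(2j)·e^(−2αx²) dx = (2j−1)!!/(4α)^j · √(π/(2α)), odd powers → 0; here √(π/(2α)) = 1.2005.
State is unnormalized: ∫|ψ|² dx = 0.89943, and ∫ψ*·x⁴·ψ dx = 0.058133, so ⟨x⁴⟩ = 0.058133 / 0.89943.
⟨x⁴⟩ = 0.064633.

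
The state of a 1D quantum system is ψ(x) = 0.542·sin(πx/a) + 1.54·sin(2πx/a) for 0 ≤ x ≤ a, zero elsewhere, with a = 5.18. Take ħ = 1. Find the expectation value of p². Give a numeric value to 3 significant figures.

p² ψ = −ħ² d²ψ/dx²; ⟨p²⟩ = −ħ² ∫ ψ*·ψ'' dx / ∫|ψ|² dx.
d²/dx² sin(jπx/a) = −(jπ/a)²·sin(jπx/a); on 0 ≤ x ≤ a, ∫sin²(jπx/a) dx = a/2 and ∫sin(jπx/a)·sin(lπx/a) dx = 0 for j ≠ l, so only diagonal terms survive in ∫|ψ|² and ∫ψ·ψ″; ∫ψ·ψ′ dx = [ψ²/2] between the walls = 0.
State is unnormalized: ∫|ψ|² dx = 6.9033, and ∫ψ*·(−ħ² ψ'') dx = 9.3172, so ⟨p²⟩ = 9.3172 / 6.9033.
⟨p²⟩ = 1.3497.

1.35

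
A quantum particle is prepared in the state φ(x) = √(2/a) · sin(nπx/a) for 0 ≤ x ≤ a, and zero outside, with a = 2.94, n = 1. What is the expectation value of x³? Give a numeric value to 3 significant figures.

4.42

⟨x³⟩ = ∫ x³·|φ|² dx (integrals over the domain).
With sin²θ = (1 − cos2θ)/2 on 0 ≤ x ≤ a: ∫sin²(nπx/a) dx = a/2, ∫x·sin²(nπx/a) dx = a²/4, ∫x²·sin²(nπx/a) dx = a³·(1/6 − 1/(4n²π²)); higher powers xᵏ the same way, integrating xᵏ·cos(2nπx/a) by parts.
⟨x³⟩ = 4.4220.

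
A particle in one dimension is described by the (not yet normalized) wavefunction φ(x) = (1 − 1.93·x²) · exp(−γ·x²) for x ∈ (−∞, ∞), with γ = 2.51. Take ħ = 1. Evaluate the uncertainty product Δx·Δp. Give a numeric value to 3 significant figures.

0.559

Δx = √(⟨x²⟩−⟨x⟩²), Δp = √(⟨p²⟩−⟨p⟩²).
Expand each integrand as polynomial × e^(−2γx²) and use ∫x^(2j)·e^(−2γx²) dx = (2j−1)!!/(4γ)^j · √(π/(2γ)), odd powers → 0; here √(π/(2γ)) = 0.79108. Differentiate with the product rule, d/dx e^(−γx²) = −2γx·e^(−γx²).
Normalization: ∫|φ|² dx = 0.57464.
⟨x⟩ = 0.0000, ⟨x²⟩ = 0.054971 ⇒ Δx = 0.23446.
⟨p⟩ = 0.0000, ⟨p²⟩ = 5.6777 ⇒ Δp = 2.3828.
Δx·Δp = 0.55867.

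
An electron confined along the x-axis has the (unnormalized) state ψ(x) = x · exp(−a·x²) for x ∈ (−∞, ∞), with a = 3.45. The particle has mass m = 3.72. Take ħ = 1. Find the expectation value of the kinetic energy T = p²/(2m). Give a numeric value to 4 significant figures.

1.391

T = −(ħ²/2m) d²/dx², so ⟨T⟩ = −(ħ²/2m) ∫ ψ*·ψ'' dx / ∫|ψ|² dx; with m = 3.72.
Expand each integrand as polynomial × e^(−2ax²) and use ∫x^(2j)·e^(−2ax²) dx = (2j−1)!!/(4a)^j · √(π/(2a)), odd powers → 0; here √(π/(2a)) = 0.67476. Differentiate with the product rule, d/dx e^(−ax²) = −2ax·e^(−ax²).
State is unnormalized: ∫|ψ|² dx = 0.048896, and ∫ψ*·(−ħ²/2m · ψ'') dx = 0.068020, so ⟨T⟩ = 0.068020 / 0.048896.
⟨T⟩ = 1.3911.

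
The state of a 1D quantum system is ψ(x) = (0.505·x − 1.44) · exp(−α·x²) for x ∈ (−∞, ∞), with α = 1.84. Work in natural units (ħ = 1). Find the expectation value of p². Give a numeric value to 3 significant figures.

p² ψ = −ħ² d²ψ/dx²; ⟨p²⟩ = −ħ² ∫ ψ*·ψ'' dx / ∫|ψ|² dx.
Expand each integrand as polynomial × e^(−2αx²) and use ∫x^(2j)·e^(−2αx²) dx = (2j−1)!!/(4α)^j · √(π/(2α)), odd powers → 0; here √(π/(2α)) = 0.92396. Differentiate with the product rule, d/dx e^(−αx²) = −2αx·e^(−αx²).
State is unnormalized: ∫|ψ|² dx = 1.9479, and ∫ψ*·(−ħ² ψ'') dx = 3.7020, so ⟨p²⟩ = 3.7020 / 1.9479.
⟨p²⟩ = 1.9005.

1.90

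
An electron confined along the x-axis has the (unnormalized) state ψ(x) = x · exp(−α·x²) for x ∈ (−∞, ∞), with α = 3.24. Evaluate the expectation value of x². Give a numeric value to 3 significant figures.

0.231

⟨x²⟩ = ∫ x²·|ψ|² dx / ∫|ψ|² dx (integrals over the domain).
Expand each integrand as polynomial × e^(−2αx²) and use ∫x^(2j)·e^(−2αx²) dx = (2j−1)!!/(4α)^j · √(π/(2α)), odd powers → 0; here √(π/(2α)) = 0.69629.
State is unnormalized: ∫|ψ|² dx = 0.053726, and ∫ψ*·x²·ψ dx = 0.012437, so ⟨x²⟩ = 0.012437 / 0.053726.
⟨x²⟩ = 0.23148.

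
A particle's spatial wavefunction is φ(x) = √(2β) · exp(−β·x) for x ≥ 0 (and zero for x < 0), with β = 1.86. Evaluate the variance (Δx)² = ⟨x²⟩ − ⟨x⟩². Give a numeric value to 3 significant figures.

Compute ⟨x⟩ and ⟨x²⟩ separately, then (Δx)² = ⟨x²⟩ − ⟨x⟩².
Every integrand reduces to terms xʲ·e^(−2βx) on [0, ∞); use ∫₀^∞ xʲ·e^(−2βx) dx = j!/(2β)^(j+1).
⟨x⟩ = 0.26882 and ⟨x²⟩ = 0.14453.
(Δx)² = 0.14453 − (0.26882)² = 0.072263.

0.0723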